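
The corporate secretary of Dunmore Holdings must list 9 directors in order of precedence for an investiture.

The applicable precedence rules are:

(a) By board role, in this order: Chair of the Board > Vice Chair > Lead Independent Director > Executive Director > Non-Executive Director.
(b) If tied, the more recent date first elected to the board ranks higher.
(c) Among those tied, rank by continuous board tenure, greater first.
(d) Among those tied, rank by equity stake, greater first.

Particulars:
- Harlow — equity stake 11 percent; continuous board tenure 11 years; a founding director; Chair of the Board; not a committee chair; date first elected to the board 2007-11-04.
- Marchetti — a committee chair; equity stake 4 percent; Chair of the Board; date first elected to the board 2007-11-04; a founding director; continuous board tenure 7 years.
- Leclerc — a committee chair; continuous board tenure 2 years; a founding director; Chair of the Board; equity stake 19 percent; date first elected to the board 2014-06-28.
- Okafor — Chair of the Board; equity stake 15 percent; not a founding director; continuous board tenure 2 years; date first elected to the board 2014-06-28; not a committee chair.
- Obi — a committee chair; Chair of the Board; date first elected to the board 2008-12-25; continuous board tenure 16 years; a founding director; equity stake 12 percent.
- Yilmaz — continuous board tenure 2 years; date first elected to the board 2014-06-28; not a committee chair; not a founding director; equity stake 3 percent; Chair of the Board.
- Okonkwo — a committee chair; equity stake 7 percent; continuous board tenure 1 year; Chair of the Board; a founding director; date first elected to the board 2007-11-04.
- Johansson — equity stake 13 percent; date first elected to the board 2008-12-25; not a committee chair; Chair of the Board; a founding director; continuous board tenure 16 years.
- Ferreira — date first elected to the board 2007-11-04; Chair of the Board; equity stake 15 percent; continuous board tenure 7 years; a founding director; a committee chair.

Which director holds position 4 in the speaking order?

Johansson

By board role: Leclerc, Okafor, Yilmaz, Johansson, Obi, Harlow, Ferreira, Marchetti and Okonkwo (Chair of the Board).
Among Leclerc, Okafor, Yilmaz, Johansson, Obi, Harlow, Ferreira, Marchetti and Okonkwo, by date first elected to the board (later first): Leclerc, Okafor and Yilmaz (2014-06-28) before Johansson and Obi (2008-12-25) before Harlow, Ferreira, Marchetti and Okonkwo (2007-11-04).
Leclerc, Okafor and Yilmaz all have continuous board tenure 2 years, so the next rule applies.
Among Leclerc, Okafor and Yilmaz, by equity stake (higher first): Leclerc (19 percent) before Okafor (15 percent) before Yilmaz (3 percent).
Johansson and Obi both have continuous board tenure 16 years, so the next rule applies.
Among Johansson and Obi, by equity stake (higher first): Johansson (13 percent) before Obi (12 percent).
Among Harlow, Ferreira, Marchetti and Okonkwo, by continuous board tenure (higher first): Harlow (11 years) before Ferreira and Marchetti (7 years) before Okonkwo (1 year).
Among Ferreira and Marchetti, by equity stake (higher first): Ferreira (15 percent) before Marchetti (4 percent).
Order: Leclerc, Okafor, Yilmaz, Johansson, Obi, Harlow, Ferreira, Marchetti, Okonkwo.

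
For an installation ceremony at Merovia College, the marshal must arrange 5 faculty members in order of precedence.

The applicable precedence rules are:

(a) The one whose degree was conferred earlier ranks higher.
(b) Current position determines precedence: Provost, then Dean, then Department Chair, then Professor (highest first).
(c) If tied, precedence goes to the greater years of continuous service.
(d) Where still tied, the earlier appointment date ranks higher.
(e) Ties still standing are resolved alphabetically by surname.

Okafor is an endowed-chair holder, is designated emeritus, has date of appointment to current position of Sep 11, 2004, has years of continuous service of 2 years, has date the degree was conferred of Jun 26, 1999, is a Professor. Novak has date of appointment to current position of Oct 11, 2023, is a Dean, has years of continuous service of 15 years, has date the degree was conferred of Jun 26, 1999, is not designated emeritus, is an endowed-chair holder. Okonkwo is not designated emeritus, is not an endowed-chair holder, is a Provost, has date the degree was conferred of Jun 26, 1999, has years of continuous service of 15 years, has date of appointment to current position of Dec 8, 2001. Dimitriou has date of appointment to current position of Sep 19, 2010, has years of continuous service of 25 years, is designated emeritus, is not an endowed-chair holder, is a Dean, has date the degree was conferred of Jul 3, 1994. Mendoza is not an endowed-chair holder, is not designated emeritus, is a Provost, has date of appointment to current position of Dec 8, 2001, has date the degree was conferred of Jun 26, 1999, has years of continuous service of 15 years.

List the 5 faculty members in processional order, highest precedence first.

By date the degree was conferred (earlier first): Dimitriou (Jul 3, 1994); then Mendoza, Okonkwo, Novak and Okafor (each Jun 26, 1999).
Among Mendoza, Okonkwo, Novak and Okafor, by current position: Mendoza and Okonkwo (Provost) before Novak (Dean) before Okafor (Professor).
Mendoza and Okonkwo both have years of continuous service 15 years, so the next rule applies.
Mendoza and Okonkwo both have date of appointment to current position Dec 8, 2001, so the next rule applies.
Among Mendoza and Okonkwo, alphabetically by surname: Mendoza before Okonkwo.
Full order: Dimitriou, Mendoza, Okonkwo, Novak, Okafor.

Dimitriou, Mendoza, Okonkwo, Novak, Okafor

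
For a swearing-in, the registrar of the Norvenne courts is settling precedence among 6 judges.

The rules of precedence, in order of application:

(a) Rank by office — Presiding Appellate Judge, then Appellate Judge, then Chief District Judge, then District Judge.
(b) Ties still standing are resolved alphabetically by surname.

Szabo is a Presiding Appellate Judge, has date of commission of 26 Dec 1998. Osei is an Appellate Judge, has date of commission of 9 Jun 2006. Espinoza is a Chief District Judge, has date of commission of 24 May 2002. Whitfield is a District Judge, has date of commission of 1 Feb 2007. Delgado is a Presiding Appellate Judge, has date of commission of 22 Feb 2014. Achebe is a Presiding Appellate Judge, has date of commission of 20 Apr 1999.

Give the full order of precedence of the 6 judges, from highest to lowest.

Achebe, Delgado, Szabo, Osei, Espinoza, Whitfield

By office: Achebe, Delgado and Szabo (Presiding Appellate Judge); then Osei (Appellate Judge); then Espinoza (Chief District Judge); then Whitfield (District Judge).
Among Achebe, Delgado and Szabo, alphabetically by surname: Achebe before Delgado before Szabo.
Full order: Achebe, Delgado, Szabo, Osei, Espinoza, Whitfield.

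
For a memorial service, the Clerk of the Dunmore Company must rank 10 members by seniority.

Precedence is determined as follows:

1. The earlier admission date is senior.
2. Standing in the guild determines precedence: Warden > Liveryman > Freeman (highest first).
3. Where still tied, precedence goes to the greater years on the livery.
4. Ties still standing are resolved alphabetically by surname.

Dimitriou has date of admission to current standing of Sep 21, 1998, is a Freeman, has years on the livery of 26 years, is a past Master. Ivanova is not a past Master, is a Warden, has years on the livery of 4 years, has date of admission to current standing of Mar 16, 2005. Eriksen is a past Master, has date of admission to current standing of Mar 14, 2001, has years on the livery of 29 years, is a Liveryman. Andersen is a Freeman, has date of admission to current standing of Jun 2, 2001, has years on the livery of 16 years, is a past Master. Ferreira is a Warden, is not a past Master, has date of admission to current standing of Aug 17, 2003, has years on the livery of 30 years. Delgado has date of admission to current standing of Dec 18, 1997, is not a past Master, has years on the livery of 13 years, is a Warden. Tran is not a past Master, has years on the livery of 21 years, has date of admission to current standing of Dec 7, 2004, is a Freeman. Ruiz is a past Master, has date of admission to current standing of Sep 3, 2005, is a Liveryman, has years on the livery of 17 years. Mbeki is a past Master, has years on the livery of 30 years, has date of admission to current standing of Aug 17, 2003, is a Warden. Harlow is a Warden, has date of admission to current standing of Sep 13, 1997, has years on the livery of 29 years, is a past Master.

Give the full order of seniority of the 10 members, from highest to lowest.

By date of admission to current standing (earlier first): Harlow (Sep 13, 1997); then Delgado (Dec 18, 1997); then Dimitriou (Sep 21, 1998); then Eriksen (Mar 14, 2001); then Andersen (Jun 2, 2001); then Ferreira and Mbeki (both Aug 17, 2003); then Tran (Dec 7, 2004); then Ivanova (Mar 16, 2005); then Ruiz (Sep 3, 2005).
Ferreira and Mbeki are each Warden, so the next rule applies.
Ferreira and Mbeki both have years on the livery 30 years, so the next rule applies.
Among Ferreira and Mbeki, alphabetically by surname: Ferreira before Mbeki.
Full order: Harlow, Delgado, Dimitriou, Eriksen, Andersen, Ferreira, Mbeki, Tran, Ivanova, Ruiz.

Harlow, Delgado, Dimitriou, Eriksen, Andersen, Ferreira, Mbeki, Tran, Ivanova, Ruiz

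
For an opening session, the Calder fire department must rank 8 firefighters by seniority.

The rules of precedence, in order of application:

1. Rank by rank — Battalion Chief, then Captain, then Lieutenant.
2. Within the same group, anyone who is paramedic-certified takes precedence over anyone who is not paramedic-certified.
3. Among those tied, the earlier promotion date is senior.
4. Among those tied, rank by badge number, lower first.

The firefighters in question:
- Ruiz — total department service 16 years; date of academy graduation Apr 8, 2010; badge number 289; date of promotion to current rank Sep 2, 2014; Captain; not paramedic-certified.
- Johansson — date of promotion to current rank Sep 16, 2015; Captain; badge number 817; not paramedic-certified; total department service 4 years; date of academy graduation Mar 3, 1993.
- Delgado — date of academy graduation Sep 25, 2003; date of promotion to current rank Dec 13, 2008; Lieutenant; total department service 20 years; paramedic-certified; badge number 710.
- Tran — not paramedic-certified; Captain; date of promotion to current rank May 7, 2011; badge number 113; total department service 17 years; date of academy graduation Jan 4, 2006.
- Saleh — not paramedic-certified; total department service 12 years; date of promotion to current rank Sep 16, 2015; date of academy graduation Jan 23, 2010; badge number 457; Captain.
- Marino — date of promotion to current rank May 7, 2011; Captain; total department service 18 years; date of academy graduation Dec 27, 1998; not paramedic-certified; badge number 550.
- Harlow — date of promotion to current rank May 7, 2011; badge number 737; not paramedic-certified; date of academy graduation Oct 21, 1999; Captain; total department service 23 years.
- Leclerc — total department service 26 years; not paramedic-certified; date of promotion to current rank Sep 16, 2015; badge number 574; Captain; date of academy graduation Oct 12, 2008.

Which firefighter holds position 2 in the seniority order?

By rank: Tran, Marino, Harlow, Ruiz, Saleh, Leclerc and Johansson (Captain); then Delgado (Lieutenant).
Tran, Marino, Harlow, Ruiz, Saleh, Leclerc and Johansson are each not paramedic-certified, so the next rule applies.
Among Tran, Marino, Harlow, Ruiz, Saleh, Leclerc and Johansson, by date of promotion to current rank (earlier first): Tran, Marino and Harlow (May 7, 2011) before Ruiz (Sep 2, 2014) before Saleh, Leclerc and Johansson (Sep 16, 2015).
Among Tran, Marino and Harlow, by badge number (lower first): Tran (113) before Marino (550) before Harlow (737).
Among Saleh, Leclerc and Johansson, by badge number (lower first): Saleh (457) before Leclerc (574) before Johansson (817).
Order: Tran, Marino, Harlow, Ruiz, Saleh, Leclerc, Johansson, Delgado.

Marino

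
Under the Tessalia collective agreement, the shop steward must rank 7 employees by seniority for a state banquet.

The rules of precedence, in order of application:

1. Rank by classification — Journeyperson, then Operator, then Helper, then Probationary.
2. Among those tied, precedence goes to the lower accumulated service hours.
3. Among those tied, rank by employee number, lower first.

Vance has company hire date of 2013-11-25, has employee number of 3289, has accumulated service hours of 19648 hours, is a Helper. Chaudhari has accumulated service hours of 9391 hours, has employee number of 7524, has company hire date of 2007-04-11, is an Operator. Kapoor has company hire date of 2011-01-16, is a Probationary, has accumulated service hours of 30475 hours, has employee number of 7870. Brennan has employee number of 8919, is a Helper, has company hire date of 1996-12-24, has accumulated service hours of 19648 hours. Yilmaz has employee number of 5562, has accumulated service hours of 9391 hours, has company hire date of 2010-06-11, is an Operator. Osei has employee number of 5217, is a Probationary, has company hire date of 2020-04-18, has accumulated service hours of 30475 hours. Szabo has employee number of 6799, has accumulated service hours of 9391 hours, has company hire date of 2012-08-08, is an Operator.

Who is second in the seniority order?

Szabo

By classification: Yilmaz, Szabo and Chaudhari (Operator); then Vance and Brennan (Helper); then Osei and Kapoor (Probationary).
Yilmaz, Szabo and Chaudhari all have accumulated service hours 9391 hours, so the next rule applies.
Among Yilmaz, Szabo and Chaudhari, by employee number (lower first): Yilmaz (5562) before Szabo (6799) before Chaudhari (7524).
Vance and Brennan both have accumulated service hours 19648 hours, so the next rule applies.
Among Vance and Brennan, by employee number (lower first): Vance (3289) before Brennan (8919).
Osei and Kapoor both have accumulated service hours 30475 hours, so the next rule applies.
Among Osei and Kapoor, by employee number (lower first): Osei (5217) before Kapoor (7870).
Order: Yilmaz, Szabo, Chaudhari, Vance, Brennan, Osei, Kapoor.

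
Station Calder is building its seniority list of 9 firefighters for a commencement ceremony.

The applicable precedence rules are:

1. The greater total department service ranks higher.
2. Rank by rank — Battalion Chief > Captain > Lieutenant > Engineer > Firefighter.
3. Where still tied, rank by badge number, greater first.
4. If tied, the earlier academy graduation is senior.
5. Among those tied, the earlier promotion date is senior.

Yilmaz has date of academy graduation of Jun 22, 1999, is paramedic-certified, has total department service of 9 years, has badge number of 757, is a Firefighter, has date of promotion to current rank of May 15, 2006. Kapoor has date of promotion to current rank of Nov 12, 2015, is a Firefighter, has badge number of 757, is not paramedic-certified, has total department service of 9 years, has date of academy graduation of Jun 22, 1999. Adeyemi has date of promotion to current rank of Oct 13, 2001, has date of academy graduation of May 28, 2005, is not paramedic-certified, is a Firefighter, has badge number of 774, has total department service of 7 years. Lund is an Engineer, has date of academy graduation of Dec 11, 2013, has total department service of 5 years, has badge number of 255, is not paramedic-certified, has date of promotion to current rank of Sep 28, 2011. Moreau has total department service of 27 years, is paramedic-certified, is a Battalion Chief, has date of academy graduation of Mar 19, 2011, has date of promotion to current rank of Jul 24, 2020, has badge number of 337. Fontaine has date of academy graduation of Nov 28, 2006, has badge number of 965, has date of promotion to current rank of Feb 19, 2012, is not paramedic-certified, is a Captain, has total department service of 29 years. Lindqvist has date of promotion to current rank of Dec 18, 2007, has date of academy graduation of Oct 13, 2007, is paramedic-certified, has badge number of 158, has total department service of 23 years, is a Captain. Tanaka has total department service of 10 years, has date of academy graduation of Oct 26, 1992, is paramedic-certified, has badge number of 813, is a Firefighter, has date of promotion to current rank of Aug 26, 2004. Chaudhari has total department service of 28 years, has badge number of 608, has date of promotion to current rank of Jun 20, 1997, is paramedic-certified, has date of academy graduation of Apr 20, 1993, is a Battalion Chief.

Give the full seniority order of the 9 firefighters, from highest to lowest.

Fontaine, Chaudhari, Moreau, Lindqvist, Tanaka, Yilmaz, Kapoor, Adeyemi, Lund

By total department service (higher first): Fontaine (29 years); then Chaudhari (28 years); then Moreau (27 years); then Lindqvist (23 years); then Tanaka (10 years); then Yilmaz and Kapoor (both 9 years); then Adeyemi (7 years); then Lund (5 years).
Yilmaz and Kapoor are each Firefighter, so the next rule applies.
Yilmaz and Kapoor both have badge number 757, so the next rule applies.
Yilmaz and Kapoor both have date of academy graduation Jun 22, 1999, so the next rule applies.
Among Yilmaz and Kapoor, by date of promotion to current rank (earlier first): Yilmaz (May 15, 2006) before Kapoor (Nov 12, 2015).
Full order: Fontaine, Chaudhari, Moreau, Lindqvist, Tanaka, Yilmaz, Kapoor, Adeyemi, Lund.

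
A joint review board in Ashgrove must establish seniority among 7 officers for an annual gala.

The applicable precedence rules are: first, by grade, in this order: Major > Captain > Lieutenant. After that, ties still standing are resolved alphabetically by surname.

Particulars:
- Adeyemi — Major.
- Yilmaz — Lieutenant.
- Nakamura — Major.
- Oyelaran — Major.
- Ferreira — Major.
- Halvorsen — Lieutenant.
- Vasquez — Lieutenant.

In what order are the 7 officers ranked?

Adeyemi, Ferreira, Nakamura, Oyelaran, Halvorsen, Vasquez, Yilmaz

By grade: Adeyemi, Ferreira, Nakamura and Oyelaran (Major); then Halvorsen, Vasquez and Yilmaz (Lieutenant).
Among Adeyemi, Ferreira, Nakamura and Oyelaran, alphabetically by surname: Adeyemi before Ferreira before Nakamura before Oyelaran.
Among Halvorsen, Vasquez and Yilmaz, alphabetically by surname: Halvorsen before Vasquez before Yilmaz.
Full order: Adeyemi, Ferreira, Nakamura, Oyelaran, Halvorsen, Vasquez, Yilmaz.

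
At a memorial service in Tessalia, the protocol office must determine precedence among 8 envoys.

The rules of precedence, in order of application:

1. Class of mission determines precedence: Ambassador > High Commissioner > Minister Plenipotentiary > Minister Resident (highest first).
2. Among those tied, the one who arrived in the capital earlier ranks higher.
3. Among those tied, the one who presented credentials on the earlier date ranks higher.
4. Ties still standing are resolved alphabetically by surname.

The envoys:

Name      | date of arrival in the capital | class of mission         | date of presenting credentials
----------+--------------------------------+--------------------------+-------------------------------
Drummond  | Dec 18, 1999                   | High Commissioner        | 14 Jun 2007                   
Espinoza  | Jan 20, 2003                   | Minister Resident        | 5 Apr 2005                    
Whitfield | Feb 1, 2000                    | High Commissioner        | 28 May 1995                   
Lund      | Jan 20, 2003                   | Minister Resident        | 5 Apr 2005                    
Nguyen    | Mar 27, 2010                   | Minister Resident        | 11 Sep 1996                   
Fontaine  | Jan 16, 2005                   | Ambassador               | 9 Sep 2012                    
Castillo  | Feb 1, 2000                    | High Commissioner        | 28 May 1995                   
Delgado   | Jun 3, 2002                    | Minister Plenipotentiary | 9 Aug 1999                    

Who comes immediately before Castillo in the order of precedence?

Drummond

By class of mission: Fontaine (Ambassador); then Drummond, Castillo and Whitfield (High Commissioner); then Delgado (Minister Plenipotentiary); then Espinoza, Lund and Nguyen (Minister Resident).
Among Drummond, Castillo and Whitfield, by date of arrival in the capital (earlier first): Drummond (Dec 18, 1999) before Castillo and Whitfield (Feb 1, 2000).
Castillo and Whitfield both have date of presenting credentials 28 May 1995, so the next rule applies.
Among Castillo and Whitfield, alphabetically by surname: Castillo before Whitfield.
Among Espinoza, Lund and Nguyen, by date of arrival in the capital (earlier first): Espinoza and Lund (Jan 20, 2003) before Nguyen (Mar 27, 2010).
Espinoza and Lund both have date of presenting credentials 5 Apr 2005, so the next rule applies.
Among Espinoza and Lund, alphabetically by surname: Espinoza before Lund.
Order: Fontaine, Drummond, Castillo, Whitfield, Delgado, Espinoza, Lund, Nguyen.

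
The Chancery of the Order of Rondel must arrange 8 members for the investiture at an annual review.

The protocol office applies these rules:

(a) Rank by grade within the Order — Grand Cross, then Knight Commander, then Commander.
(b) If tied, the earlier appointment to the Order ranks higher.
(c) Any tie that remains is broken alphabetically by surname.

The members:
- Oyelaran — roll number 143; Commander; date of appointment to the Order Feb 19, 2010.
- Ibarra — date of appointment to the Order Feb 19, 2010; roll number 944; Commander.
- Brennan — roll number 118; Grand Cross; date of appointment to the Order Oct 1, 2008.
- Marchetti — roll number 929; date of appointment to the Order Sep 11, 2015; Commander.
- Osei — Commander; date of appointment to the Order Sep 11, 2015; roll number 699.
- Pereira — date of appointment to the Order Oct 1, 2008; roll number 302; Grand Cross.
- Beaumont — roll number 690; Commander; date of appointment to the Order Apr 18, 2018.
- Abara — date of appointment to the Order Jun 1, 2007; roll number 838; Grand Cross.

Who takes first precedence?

By grade within the Order: Abara, Brennan and Pereira (Grand Cross); then Ibarra, Oyelaran, Marchetti, Osei and Beaumont (Commander).
Among Abara, Brennan and Pereira, by date of appointment to the Order (earlier first): Abara (Jun 1, 2007) before Brennan and Pereira (Oct 1, 2008).
Among Brennan and Pereira, alphabetically by surname: Brennan before Pereira.
Among Ibarra, Oyelaran, Marchetti, Osei and Beaumont, by date of appointment to the Order (earlier first): Ibarra and Oyelaran (Feb 19, 2010) before Marchetti and Osei (Sep 11, 2015) before Beaumont (Apr 18, 2018).
Among Ibarra and Oyelaran, alphabetically by surname: Ibarra before Oyelaran.
Among Marchetti and Osei, alphabetically by surname: Marchetti before Osei.
Order: Abara, Brennan, Pereira, Ibarra, Oyelaran, Marchetti, Osei, Beaumont.

Abara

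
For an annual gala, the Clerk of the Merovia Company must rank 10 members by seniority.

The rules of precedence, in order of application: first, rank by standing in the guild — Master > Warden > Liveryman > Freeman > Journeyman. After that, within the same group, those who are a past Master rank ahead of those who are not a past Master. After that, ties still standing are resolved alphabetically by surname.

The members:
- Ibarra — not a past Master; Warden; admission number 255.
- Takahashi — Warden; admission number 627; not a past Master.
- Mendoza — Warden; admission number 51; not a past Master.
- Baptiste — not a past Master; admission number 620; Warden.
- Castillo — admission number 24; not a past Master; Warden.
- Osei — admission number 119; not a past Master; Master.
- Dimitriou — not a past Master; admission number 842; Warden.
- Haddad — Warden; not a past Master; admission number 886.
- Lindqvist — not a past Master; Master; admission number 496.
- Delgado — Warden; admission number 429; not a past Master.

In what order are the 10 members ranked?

Lindqvist, Osei, Baptiste, Castillo, Delgado, Dimitriou, Haddad, Ibarra, Mendoza, Takahashi

By standing in the guild: Lindqvist and Osei (Master); then Baptiste, Castillo, Delgado, Dimitriou, Haddad, Ibarra, Mendoza and Takahashi (Warden).
Lindqvist and Osei are each not a past Master, so the next rule applies.
Among Lindqvist and Osei, alphabetically by surname: Lindqvist before Osei.
Baptiste, Castillo, Delgado, Dimitriou, Haddad, Ibarra, Mendoza and Takahashi are each not a past Master, so the next rule applies.
Among Baptiste, Castillo, Delgado, Dimitriou, Haddad, Ibarra, Mendoza and Takahashi, alphabetically by surname: Baptiste before Castillo before Delgado before Dimitriou before Haddad before Ibarra before Mendoza before Takahashi.
Full order: Lindqvist, Osei, Baptiste, Castillo, Delgado, Dimitriou, Haddad, Ibarra, Mendoza, Takahashi.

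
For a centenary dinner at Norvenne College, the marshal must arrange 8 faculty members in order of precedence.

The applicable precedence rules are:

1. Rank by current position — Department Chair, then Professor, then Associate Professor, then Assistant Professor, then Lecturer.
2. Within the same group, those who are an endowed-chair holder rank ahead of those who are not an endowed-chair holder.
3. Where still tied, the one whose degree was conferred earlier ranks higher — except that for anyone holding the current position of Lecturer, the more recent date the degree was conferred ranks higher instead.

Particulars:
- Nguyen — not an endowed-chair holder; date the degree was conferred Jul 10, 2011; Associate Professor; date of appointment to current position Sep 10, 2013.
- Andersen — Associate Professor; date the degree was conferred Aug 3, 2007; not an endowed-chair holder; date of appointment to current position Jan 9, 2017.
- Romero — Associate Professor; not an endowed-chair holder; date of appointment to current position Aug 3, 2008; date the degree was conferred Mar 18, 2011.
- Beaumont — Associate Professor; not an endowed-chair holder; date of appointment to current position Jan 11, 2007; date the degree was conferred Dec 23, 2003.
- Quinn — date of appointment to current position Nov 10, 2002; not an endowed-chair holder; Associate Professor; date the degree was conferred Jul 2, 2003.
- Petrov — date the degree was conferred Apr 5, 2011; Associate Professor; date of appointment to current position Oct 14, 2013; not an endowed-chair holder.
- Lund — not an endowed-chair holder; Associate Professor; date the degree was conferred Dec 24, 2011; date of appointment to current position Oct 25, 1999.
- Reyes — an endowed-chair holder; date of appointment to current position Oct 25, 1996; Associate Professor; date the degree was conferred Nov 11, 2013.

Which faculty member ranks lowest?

By current position: Reyes, Quinn, Beaumont, Andersen, Romero, Petrov, Nguyen and Lund (Associate Professor).
Among Reyes, Quinn, Beaumont, Andersen, Romero, Petrov, Nguyen and Lund, an endowed-chair holder before not an endowed-chair holder: Reyes (an endowed-chair holder) before Quinn, Beaumont, Andersen, Romero, Petrov, Nguyen and Lund (not an endowed-chair holder).
Among Quinn, Beaumont, Andersen, Romero, Petrov, Nguyen and Lund, by date the degree was conferred (earlier first): Quinn (Jul 2, 2003) before Beaumont (Dec 23, 2003) before Andersen (Aug 3, 2007) before Romero (Mar 18, 2011) before Petrov (Apr 5, 2011) before Nguyen (Jul 10, 2011) before Lund (Dec 24, 2011).
Order: Reyes, Quinn, Beaumont, Andersen, Romero, Petrov, Nguyen, Lund.

Lund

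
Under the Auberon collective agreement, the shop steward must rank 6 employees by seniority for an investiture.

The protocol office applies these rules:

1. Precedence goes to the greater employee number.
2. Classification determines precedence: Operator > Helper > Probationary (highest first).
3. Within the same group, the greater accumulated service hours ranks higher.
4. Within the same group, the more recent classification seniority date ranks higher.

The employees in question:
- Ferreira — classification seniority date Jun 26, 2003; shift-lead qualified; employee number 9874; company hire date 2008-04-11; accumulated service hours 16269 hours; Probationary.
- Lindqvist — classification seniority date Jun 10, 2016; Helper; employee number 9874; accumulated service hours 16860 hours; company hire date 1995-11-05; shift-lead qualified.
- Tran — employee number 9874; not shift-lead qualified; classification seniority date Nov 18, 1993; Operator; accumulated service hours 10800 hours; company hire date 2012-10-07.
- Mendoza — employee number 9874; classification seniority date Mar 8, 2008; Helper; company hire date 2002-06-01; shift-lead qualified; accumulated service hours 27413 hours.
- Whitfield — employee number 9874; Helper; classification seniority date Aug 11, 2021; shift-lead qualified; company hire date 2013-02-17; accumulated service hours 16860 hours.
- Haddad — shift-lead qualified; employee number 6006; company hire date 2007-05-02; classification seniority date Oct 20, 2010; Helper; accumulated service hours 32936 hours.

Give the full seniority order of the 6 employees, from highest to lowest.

Tran, Mendoza, Whitfield, Lindqvist, Ferreira, Haddad

By employee number (higher first): Tran, Mendoza, Whitfield, Lindqvist and Ferreira (each 9874); then Haddad (6006).
Among Tran, Mendoza, Whitfield, Lindqvist and Ferreira, by classification: Tran (Operator) before Mendoza, Whitfield and Lindqvist (Helper) before Ferreira (Probationary).
Among Mendoza, Whitfield and Lindqvist, by accumulated service hours (higher first): Mendoza (27413 hours) before Whitfield and Lindqvist (16860 hours).
Among Whitfield and Lindqvist, by classification seniority date (later first): Whitfield (Aug 11, 2021) before Lindqvist (Jun 10, 2016).
Full order: Tran, Mendoza, Whitfield, Lindqvist, Ferreira, Haddad.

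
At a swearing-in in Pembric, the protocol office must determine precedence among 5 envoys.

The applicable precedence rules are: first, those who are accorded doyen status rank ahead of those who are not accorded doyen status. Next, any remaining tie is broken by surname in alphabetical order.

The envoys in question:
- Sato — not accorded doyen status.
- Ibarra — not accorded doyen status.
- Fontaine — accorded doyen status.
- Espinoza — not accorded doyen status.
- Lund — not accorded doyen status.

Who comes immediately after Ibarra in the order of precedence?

Lund

By the first rule: Fontaine (accorded doyen status); then Espinoza, Ibarra, Lund and Sato (each not accorded doyen status).
Among Espinoza, Ibarra, Lund and Sato, alphabetically by surname: Espinoza before Ibarra before Lund before Sato.
Order: Fontaine, Espinoza, Ibarra, Lund, Sato.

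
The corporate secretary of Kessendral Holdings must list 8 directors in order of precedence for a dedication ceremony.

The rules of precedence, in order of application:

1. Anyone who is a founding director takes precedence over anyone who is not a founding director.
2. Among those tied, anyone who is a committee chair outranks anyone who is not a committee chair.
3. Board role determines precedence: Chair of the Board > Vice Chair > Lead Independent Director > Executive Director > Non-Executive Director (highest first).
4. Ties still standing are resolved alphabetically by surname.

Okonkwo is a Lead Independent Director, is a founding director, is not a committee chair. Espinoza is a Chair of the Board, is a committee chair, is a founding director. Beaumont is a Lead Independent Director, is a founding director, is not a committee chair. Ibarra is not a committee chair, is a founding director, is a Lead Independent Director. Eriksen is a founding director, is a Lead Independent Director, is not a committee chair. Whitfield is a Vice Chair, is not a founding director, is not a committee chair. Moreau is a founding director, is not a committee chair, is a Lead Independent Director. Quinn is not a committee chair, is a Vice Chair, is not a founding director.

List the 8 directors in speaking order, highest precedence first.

Espinoza, Beaumont, Eriksen, Ibarra, Moreau, Okonkwo, Quinn, Whitfield

By the first rule: Espinoza, Beaumont, Eriksen, Ibarra, Moreau and Okonkwo (each a founding director); then Quinn and Whitfield (both not a founding director).
Among Espinoza, Beaumont, Eriksen, Ibarra, Moreau and Okonkwo, a committee chair before not a committee chair: Espinoza (a committee chair) before Beaumont, Eriksen, Ibarra, Moreau and Okonkwo (not a committee chair).
Beaumont, Eriksen, Ibarra, Moreau and Okonkwo are each Lead Independent Director, so the next rule applies.
Among Beaumont, Eriksen, Ibarra, Moreau and Okonkwo, alphabetically by surname: Beaumont before Eriksen before Ibarra before Moreau before Okonkwo.
Quinn and Whitfield are each not a committee chair, so the next rule applies.
Quinn and Whitfield are each Vice Chair, so the next rule applies.
Among Quinn and Whitfield, alphabetically by surname: Quinn before Whitfield.
Full order: Espinoza, Beaumont, Eriksen, Ibarra, Moreau, Okonkwo, Quinn, Whitfield.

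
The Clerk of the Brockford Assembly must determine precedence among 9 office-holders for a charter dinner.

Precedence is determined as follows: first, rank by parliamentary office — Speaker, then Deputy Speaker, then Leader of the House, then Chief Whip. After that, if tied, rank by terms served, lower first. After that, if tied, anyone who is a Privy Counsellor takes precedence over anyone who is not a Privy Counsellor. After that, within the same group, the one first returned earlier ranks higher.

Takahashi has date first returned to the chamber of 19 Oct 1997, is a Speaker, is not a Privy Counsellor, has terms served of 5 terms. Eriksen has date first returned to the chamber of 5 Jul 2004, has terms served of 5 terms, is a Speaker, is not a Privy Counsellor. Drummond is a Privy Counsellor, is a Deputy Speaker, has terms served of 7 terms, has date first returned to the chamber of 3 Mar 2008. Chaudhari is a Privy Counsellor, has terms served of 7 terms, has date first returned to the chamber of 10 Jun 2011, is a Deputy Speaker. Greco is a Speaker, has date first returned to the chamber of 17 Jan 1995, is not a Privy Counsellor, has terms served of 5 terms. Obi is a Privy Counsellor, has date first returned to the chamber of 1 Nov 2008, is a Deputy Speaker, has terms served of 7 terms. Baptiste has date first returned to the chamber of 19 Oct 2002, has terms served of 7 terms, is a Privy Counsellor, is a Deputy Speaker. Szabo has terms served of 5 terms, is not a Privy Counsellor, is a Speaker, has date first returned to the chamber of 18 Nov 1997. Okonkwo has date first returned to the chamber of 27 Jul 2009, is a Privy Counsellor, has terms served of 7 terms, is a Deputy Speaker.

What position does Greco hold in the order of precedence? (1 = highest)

By parliamentary office: Greco, Takahashi, Szabo and Eriksen (Speaker); then Baptiste, Drummond, Obi, Okonkwo and Chaudhari (Deputy Speaker).
Greco, Takahashi, Szabo and Eriksen all have terms served 5 terms, so the next rule applies.
Greco, Takahashi, Szabo and Eriksen are each not a Privy Counsellor, so the next rule applies.
Among Greco, Takahashi, Szabo and Eriksen, by date first returned to the chamber (earlier first): Greco (17 Jan 1995) before Takahashi (19 Oct 1997) before Szabo (18 Nov 1997) before Eriksen (5 Jul 2004).
Baptiste, Drummond, Obi, Okonkwo and Chaudhari all have terms served 7 terms, so the next rule applies.
Baptiste, Drummond, Obi, Okonkwo and Chaudhari are each a Privy Counsellor, so the next rule applies.
Among Baptiste, Drummond, Obi, Okonkwo and Chaudhari, by date first returned to the chamber (earlier first): Baptiste (19 Oct 2002) before Drummond (3 Mar 2008) before Obi (1 Nov 2008) before Okonkwo (27 Jul 2009) before Chaudhari (10 Jun 2011).
Order: Greco, Takahashi, Szabo, Eriksen, Baptiste, Drummond, Obi, Okonkwo, Chaudhari. So position 1.

1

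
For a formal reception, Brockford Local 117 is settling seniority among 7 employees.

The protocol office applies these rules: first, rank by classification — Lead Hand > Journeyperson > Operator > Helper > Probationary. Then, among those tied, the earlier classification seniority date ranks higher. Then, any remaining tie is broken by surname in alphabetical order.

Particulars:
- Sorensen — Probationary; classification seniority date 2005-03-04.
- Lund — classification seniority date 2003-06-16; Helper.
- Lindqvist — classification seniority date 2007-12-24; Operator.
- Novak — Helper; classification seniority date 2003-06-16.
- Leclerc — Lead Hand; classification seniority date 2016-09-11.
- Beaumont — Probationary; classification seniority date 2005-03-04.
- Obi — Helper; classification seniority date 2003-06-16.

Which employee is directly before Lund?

By classification: Leclerc (Lead Hand); then Lindqvist (Operator); then Lund, Novak and Obi (Helper); then Beaumont and Sorensen (Probationary).
Lund, Novak and Obi all have classification seniority date 2003-06-16, so the next rule applies.
Among Lund, Novak and Obi, alphabetically by surname: Lund before Novak before Obi.
Beaumont and Sorensen both have classification seniority date 2005-03-04, so the next rule applies.
Among Beaumont and Sorensen, alphabetically by surname: Beaumont before Sorensen.
Order: Leclerc, Lindqvist, Lund, Novak, Obi, Beaumont, Sorensen.

Lindqvist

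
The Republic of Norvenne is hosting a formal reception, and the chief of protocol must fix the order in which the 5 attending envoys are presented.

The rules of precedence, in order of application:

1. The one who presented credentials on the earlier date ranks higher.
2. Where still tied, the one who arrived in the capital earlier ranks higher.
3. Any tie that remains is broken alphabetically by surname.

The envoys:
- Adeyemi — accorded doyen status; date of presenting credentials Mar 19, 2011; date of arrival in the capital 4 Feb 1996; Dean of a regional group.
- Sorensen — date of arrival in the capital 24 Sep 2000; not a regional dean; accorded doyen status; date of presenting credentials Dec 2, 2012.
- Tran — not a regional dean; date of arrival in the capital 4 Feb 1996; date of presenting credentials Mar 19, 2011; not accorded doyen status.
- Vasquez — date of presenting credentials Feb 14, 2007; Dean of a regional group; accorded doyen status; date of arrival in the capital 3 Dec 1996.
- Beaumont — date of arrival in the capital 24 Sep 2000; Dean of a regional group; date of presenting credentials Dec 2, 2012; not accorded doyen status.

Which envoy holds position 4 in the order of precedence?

Beaumont

By date of presenting credentials (earlier first): Vasquez (Feb 14, 2007); then Adeyemi and Tran (both Mar 19, 2011); then Beaumont and Sorensen (both Dec 2, 2012).
Adeyemi and Tran both have date of arrival in the capital 4 Feb 1996, so the next rule applies.
Among Adeyemi and Tran, alphabetically by surname: Adeyemi before Tran.
Beaumont and Sorensen both have date of arrival in the capital 24 Sep 2000, so the next rule applies.
Among Beaumont and Sorensen, alphabetically by surname: Beaumont before Sorensen.
Order: Vasquez, Adeyemi, Tran, Beaumont, Sorensen.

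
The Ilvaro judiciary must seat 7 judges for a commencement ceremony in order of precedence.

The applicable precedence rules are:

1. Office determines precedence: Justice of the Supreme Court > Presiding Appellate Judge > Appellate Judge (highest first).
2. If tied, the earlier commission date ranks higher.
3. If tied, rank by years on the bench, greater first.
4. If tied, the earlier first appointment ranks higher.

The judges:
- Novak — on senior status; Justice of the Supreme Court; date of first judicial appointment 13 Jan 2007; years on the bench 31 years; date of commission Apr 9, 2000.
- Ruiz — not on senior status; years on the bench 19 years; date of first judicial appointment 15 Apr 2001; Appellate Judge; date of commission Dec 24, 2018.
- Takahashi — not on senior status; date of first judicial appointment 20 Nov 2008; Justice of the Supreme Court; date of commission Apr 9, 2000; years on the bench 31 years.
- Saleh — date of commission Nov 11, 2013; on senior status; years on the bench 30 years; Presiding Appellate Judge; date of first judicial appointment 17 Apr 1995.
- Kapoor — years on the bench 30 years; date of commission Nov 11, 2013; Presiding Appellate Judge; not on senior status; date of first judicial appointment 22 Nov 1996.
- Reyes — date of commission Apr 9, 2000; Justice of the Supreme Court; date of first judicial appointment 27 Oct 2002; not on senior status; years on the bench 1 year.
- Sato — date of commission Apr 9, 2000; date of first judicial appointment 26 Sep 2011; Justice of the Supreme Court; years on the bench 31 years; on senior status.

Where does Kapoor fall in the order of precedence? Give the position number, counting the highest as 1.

By office: Novak, Takahashi, Sato and Reyes (Justice of the Supreme Court); then Saleh and Kapoor (Presiding Appellate Judge); then Ruiz (Appellate Judge).
Novak, Takahashi, Sato and Reyes all have date of commission Apr 9, 2000, so the next rule applies.
Among Novak, Takahashi, Sato and Reyes, by years on the bench (higher first): Novak, Takahashi and Sato (31 years) before Reyes (1 year).
Among Novak, Takahashi and Sato, by date of first judicial appointment (earlier first): Novak (13 Jan 2007) before Takahashi (20 Nov 2008) before Sato (26 Sep 2011).
Saleh and Kapoor both have date of commission Nov 11, 2013, so the next rule applies.
Saleh and Kapoor both have years on the bench 30 years, so the next rule applies.
Among Saleh and Kapoor, by date of first judicial appointment (earlier first): Saleh (17 Apr 1995) before Kapoor (22 Nov 1996).
Order: Novak, Takahashi, Sato, Reyes, Saleh, Kapoor, Ruiz. So position 6.

6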